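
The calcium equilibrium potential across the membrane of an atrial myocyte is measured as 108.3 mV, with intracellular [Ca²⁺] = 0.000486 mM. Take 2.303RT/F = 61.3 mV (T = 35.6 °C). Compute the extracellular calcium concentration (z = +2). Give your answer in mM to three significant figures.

1.66 mM

Nernst: E = (61.3/2) · log₁₀([out]/[in]), so log₁₀([out]/[in]) = 108.3 × 2 / 61.3 = 3.5334.
[out]/[in] = 10^(3.5334) = 3415.
[out] = 3415 × 0.000486 = 1.66 mM.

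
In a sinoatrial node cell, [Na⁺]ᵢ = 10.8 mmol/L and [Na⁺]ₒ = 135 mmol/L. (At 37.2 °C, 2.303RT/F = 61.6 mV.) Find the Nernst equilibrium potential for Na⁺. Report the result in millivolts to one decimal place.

67.6 mV

E = (61.6/z) · log₁₀([Na⁺]_out/[Na⁺]_in) with z = +1.
= (61.6/1) · log₁₀(135/10.8) = 61.60 · log₁₀(12.5)
= 61.60 · (1.0969) = 67.57 mV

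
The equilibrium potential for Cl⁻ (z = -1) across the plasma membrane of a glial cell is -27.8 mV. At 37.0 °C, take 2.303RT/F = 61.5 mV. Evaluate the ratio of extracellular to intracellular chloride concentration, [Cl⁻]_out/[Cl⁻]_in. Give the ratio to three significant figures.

2.83

log₁₀([out]/[in]) = E·z/(61.5) = -27.8 × -1 / 61.5 = 0.4520
[out]/[in] = 10^(0.4520) = 2.832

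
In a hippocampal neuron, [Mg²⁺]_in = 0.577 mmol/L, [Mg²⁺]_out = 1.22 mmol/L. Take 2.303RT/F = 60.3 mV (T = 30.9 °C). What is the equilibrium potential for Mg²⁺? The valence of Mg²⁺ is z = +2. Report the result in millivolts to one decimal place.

9.8 mV

E = (60.3/z) · log₁₀([Mg²⁺]_out/[Mg²⁺]_in) with z = +2.
= (60.3/2) · log₁₀(1.22/0.577) = 30.15 · log₁₀(2.114)
= 30.15 · (0.3252) = 9.80 mV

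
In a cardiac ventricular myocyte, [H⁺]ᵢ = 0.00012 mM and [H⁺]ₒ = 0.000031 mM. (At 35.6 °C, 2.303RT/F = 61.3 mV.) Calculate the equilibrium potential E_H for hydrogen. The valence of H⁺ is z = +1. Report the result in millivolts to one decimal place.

-36.0 mV

E = (61.3/z) · log₁₀([H⁺]_out/[H⁺]_in) with z = +1.
= (61.3/1) · log₁₀(0.000031/0.00012) = 61.30 · log₁₀(0.2583)
= 61.30 · (-0.5878) = -36.03 mV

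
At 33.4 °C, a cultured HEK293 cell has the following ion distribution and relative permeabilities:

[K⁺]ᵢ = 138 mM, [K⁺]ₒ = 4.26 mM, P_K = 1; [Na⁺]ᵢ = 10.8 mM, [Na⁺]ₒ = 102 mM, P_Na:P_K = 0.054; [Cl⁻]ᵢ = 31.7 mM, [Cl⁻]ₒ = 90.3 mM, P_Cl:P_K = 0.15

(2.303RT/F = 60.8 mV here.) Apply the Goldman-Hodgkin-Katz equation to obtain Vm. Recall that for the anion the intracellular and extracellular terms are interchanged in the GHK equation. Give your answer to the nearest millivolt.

Vm = 60.8 · log₁₀[(Σ P·[cation]ₒ + Σ P·[anion]ᵢ) / (Σ P·[cation]ᵢ + Σ P·[anion]ₒ)]
Numerator = 1×4.26 + 0.054×102 + 0.15×31.7 = 14.52
Denominator = 1×138 + 0.054×10.8 + 0.15×90.3 = 152.1
Vm = 60.8 · log₁₀(0.095466) = 60.8 × (-1.0202) = -62.03 mV

-62 mV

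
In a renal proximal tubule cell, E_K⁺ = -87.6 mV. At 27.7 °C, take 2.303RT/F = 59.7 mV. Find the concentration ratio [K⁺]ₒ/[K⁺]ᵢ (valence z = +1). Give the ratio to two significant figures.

0.034

log₁₀([out]/[in]) = E·z/(59.7) = -87.6 × 1 / 59.7 = -1.4673
[out]/[in] = 10^(-1.4673) = 0.03409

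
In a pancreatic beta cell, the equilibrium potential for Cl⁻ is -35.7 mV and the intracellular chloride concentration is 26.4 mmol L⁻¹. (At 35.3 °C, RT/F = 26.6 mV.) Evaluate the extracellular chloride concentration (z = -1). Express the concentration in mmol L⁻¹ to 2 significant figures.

Nernst: E = (26.6/-1) · ln([out]/[in]), so ln([out]/[in]) = -35.7 × -1 / 26.6 = 1.3421.
[out]/[in] = e^(1.3421) = 3.827.
[out] = 3.827 × 26.4 = 101 mmol L⁻¹.

100 mmol L⁻¹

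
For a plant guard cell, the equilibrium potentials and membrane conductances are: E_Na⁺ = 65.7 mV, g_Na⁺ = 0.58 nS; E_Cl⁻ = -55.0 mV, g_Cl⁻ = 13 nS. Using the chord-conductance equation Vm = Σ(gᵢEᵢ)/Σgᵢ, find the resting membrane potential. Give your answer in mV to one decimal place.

Σ gᵢEᵢ = 0.58·(65.7) + 13·(-55.0) = -676.89
Σ gᵢ = 0.58 + 13 = 13.58
Vm = -676.89 / 13.58 = -49.84 mV

-49.8 mV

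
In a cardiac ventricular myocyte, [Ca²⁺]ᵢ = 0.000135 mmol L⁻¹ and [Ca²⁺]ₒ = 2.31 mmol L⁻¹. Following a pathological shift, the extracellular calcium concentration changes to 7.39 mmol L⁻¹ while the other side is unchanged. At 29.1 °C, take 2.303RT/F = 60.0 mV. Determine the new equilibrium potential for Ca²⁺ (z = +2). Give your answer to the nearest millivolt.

After the shift: [Ca²⁺]_out = 7.39, [Ca²⁺]_in = 0.000135 mmol L⁻¹.
E_new = (60.0/2)·log₁₀(7.39/0.000135) = 30.00 · (4.7383) = 142.15 mV

142 mV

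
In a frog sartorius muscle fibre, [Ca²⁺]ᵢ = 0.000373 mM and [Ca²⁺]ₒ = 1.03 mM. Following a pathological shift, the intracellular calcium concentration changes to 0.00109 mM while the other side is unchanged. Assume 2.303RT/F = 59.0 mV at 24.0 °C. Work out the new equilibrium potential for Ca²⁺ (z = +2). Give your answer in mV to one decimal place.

After the shift: [Ca²⁺]_out = 1.03, [Ca²⁺]_in = 0.00109 mM.
E_new = (59.0/2)·log₁₀(1.03/0.00109) = 29.50 · (2.9754) = 87.77 mV

87.8 mV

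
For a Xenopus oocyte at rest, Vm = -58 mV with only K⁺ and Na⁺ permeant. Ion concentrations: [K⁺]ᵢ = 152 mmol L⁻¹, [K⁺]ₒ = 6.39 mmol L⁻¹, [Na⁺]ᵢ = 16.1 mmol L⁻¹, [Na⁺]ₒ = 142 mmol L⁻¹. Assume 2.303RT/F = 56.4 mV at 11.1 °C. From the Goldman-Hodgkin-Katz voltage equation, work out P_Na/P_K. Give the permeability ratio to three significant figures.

Let α = P_Na/P_K. GHK: Vm = 56.4·log₁₀[(Kₒ + α·Naₒ)/(Kᵢ + α·Naᵢ)].
10^(Vm/56.4) = 10^(-58.0/56.4) = 0.093677
So 0.093677·(Kᵢ + α·Naᵢ) = Kₒ + α·Naₒ → α = (0.093677·152.0 − 6.39) / (142.0 − 0.093677·16.1)
α = (14.24 − 6.39) / (142.0 − 1.508) = 7.849/140.5 = 0.05587

0.0559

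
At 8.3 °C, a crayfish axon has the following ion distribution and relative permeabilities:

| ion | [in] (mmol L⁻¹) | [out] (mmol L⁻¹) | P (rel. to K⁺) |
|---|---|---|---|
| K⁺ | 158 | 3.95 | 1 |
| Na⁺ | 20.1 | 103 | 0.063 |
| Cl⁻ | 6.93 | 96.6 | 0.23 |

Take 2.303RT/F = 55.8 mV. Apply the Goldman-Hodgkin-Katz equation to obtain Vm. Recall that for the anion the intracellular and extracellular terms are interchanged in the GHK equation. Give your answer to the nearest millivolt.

Vm = 55.8 · log₁₀[(Σ P·[cation]ₒ + Σ P·[anion]ᵢ) / (Σ P·[cation]ᵢ + Σ P·[anion]ₒ)]
Numerator = 1×3.95 + 0.063×103 + 0.23×6.93 = 12.03
Denominator = 1×158 + 0.063×20.1 + 0.23×96.6 = 181.5
Vm = 55.8 · log₁₀(0.066303) = 55.8 × (-1.1785) = -65.76 mV

-66 mV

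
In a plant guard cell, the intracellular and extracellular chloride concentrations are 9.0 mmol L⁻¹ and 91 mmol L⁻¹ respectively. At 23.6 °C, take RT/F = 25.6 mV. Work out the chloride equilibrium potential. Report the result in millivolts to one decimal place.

E = (25.6/z) · ln([Cl⁻]_out/[Cl⁻]_in) with z = -1.
For an anion, dividing by z = -1 reverses the sign.
= (25.6/-1) · ln(91/9.0) = -25.60 · ln(10.11)
= -25.60 · (2.3136) = -59.23 mV

-59.2 mV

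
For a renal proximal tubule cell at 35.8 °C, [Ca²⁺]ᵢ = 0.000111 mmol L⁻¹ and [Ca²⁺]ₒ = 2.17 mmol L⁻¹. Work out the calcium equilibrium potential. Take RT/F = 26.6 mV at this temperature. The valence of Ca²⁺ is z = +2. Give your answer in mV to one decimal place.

E = (26.6/z) · ln([Ca²⁺]_out/[Ca²⁺]_in) with z = +2.
= (26.6/2) · ln(2.17/0.000111) = 13.30 · ln(1.955e+04)
= 13.30 · (9.8807) = 131.41 mV

131.4 mV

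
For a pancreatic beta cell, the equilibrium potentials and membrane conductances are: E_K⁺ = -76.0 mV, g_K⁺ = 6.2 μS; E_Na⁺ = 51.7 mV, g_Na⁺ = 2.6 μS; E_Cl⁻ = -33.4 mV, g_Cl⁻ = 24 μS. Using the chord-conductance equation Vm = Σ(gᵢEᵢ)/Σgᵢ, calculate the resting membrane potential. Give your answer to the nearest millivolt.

-35 mV

Σ gᵢEᵢ = 6.2·(-76.0) + 2.6·(51.7) + 24·(-33.4) = -1138.38
Σ gᵢ = 6.2 + 2.6 + 24 = 32.8
Vm = -1138.38 / 32.8 = -34.71 mV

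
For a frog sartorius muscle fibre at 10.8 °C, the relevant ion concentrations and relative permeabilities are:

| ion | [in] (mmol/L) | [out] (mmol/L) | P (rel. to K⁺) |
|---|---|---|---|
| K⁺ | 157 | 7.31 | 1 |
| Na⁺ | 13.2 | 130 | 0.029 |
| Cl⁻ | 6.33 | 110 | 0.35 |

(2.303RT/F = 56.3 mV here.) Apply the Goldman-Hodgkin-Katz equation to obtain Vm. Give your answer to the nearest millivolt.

Vm = 56.3 · log₁₀[(Σ P·[cation]ₒ + Σ P·[anion]ᵢ) / (Σ P·[cation]ᵢ + Σ P·[anion]ₒ)]
Numerator = 1×7.31 + 0.029×130 + 0.35×6.33 = 13.3
Denominator = 1×157 + 0.029×13.2 + 0.35×110 = 195.9
Vm = 56.3 · log₁₀(0.067875) = 56.3 × (-1.1683) = -65.77 mV

-66 mV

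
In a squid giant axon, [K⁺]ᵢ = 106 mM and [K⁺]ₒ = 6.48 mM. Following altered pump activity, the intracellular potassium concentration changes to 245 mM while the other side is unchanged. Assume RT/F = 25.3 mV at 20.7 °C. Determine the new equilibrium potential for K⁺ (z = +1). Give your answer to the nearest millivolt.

After the shift: [K⁺]_out = 6.48, [K⁺]_in = 245 mM.
E_new = (25.3/1)·ln(6.48/245) = 25.30 · (-3.6325) = -91.90 mV

-92 mV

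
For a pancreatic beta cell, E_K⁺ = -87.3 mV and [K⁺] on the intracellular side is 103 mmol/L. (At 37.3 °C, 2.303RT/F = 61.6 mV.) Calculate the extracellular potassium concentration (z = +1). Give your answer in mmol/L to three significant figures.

Nernst: E = (61.6/1) · log₁₀([out]/[in]), so log₁₀([out]/[in]) = -87.3 × 1 / 61.6 = -1.4172.
[out]/[in] = 10^(-1.4172) = 0.03826.
[out] = 0.03826 × 103 = 3.941 mmol/L.

3.94 mmol/L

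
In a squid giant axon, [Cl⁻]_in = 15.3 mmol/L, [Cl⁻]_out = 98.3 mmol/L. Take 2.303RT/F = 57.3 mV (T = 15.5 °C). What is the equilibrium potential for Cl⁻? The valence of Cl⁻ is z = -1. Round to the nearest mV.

-46 mV

E = (57.3/z) · log₁₀([Cl⁻]_out/[Cl⁻]_in) with z = -1.
For an anion, dividing by z = -1 reverses the sign.
= (57.3/-1) · log₁₀(98.3/15.3) = -57.30 · log₁₀(6.425)
= -57.30 · (0.8079) = -46.29 mV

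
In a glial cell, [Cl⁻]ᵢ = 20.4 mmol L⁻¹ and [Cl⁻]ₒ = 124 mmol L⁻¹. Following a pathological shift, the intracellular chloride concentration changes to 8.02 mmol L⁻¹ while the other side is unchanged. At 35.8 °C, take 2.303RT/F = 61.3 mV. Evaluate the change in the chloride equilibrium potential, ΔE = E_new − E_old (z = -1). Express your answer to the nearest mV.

E_old = (61.3/-1)·log₁₀(124/20.4) = -48.05 mV
E_new = (61.3/-1)·log₁₀(124/8.02) = -72.90 mV
ΔE = -72.90 − (-48.05) = -24.85 mV

-25 mV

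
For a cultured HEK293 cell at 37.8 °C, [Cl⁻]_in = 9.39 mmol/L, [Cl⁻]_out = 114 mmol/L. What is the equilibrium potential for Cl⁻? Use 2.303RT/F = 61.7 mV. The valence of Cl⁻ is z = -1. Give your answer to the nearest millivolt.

E = (61.7/z) · log₁₀([Cl⁻]_out/[Cl⁻]_in) with z = -1.
For an anion, dividing by z = -1 reverses the sign.
= (61.7/-1) · log₁₀(114/9.39) = -61.70 · log₁₀(12.14)
= -61.70 · (1.0842) = -66.90 mV

-67 mV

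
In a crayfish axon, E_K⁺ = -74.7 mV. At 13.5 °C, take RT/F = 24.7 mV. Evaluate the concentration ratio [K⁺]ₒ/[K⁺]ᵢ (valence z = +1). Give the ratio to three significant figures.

0.0486

ln([out]/[in]) = E·z/(24.7) = -74.7 × 1 / 24.7 = -3.0243
[out]/[in] = e^(-3.0243) = 0.04859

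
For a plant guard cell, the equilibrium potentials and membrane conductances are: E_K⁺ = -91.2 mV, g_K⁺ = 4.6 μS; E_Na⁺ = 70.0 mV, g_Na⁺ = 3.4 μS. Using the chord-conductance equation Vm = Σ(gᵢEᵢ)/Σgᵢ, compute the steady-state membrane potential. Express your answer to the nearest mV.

Σ gᵢEᵢ = 4.6·(-91.2) + 3.4·(70.0) = -181.52
Σ gᵢ = 4.6 + 3.4 = 8
Vm = -181.52 / 8 = -22.69 mV

-23 mV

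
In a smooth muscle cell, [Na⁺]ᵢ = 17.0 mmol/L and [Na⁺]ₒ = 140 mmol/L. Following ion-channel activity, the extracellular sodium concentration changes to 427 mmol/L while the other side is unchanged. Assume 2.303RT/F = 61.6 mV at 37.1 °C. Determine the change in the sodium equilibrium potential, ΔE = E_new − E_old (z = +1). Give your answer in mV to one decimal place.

29.8 mV

E_old = (61.6/1)·log₁₀(140/17.0) = 56.41 mV
E_new = (61.6/1)·log₁₀(427/17.0) = 86.24 mV
ΔE = 86.24 − (56.41) = 29.83 mV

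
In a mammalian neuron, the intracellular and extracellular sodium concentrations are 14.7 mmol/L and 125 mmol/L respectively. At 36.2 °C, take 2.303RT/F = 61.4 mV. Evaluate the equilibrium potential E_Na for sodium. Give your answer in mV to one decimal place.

57.1 mV

E = (61.4/z) · log₁₀([Na⁺]_out/[Na⁺]_in) with z = +1.
= (61.4/1) · log₁₀(125/14.7) = 61.40 · log₁₀(8.503)
= 61.40 · (0.9296) = 57.08 mV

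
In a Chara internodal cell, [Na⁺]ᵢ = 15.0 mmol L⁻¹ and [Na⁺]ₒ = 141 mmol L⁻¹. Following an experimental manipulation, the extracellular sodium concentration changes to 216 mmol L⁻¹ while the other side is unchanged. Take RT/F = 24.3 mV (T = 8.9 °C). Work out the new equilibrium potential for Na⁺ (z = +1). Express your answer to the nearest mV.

After the shift: [Na⁺]_out = 216, [Na⁺]_in = 15.0 mmol L⁻¹.
E_new = (24.3/1)·ln(216/15.0) = 24.30 · (2.6672) = 64.81 mV

65 mV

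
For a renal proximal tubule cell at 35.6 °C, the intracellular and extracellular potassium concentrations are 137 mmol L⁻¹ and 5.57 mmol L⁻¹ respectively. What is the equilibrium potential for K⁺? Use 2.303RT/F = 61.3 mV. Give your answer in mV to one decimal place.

-85.3 mV

E = (61.3/z) · log₁₀([K⁺]_out/[K⁺]_in) with z = +1.
= (61.3/1) · log₁₀(5.57/137) = 61.30 · log₁₀(0.04066)
= 61.30 · (-1.3909) = -85.26 mV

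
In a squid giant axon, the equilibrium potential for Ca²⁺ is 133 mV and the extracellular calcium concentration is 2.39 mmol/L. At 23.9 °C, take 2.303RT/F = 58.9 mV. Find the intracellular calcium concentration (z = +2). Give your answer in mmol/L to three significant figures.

0.0000728 mmol/L

Nernst: E = (58.9/2) · log₁₀([out]/[in]), so log₁₀([out]/[in]) = 133.0 × 2 / 58.9 = 4.5161.
[out]/[in] = 10^(4.5161) = 3.282e+04.
[in] = 2.39 / 3.282e+04 = 7.282e-05 mmol/L.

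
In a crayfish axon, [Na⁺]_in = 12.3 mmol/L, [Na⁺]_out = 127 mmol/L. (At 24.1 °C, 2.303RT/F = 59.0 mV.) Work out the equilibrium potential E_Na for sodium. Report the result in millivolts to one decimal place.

59.8 mV

E = (59.0/z) · log₁₀([Na⁺]_out/[Na⁺]_in) with z = +1.
= (59.0/1) · log₁₀(127/12.3) = 59.00 · log₁₀(10.33)
= 59.00 · (1.0139) = 59.82 mV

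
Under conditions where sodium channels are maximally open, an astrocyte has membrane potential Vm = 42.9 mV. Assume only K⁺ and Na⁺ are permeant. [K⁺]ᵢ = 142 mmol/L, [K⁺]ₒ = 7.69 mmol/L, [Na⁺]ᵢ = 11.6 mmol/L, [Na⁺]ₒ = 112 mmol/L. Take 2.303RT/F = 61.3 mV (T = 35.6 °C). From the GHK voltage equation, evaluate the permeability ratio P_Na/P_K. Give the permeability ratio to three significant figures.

Let α = P_Na/P_K. GHK: Vm = 61.3·log₁₀[(Kₒ + α·Naₒ)/(Kᵢ + α·Naᵢ)].
10^(Vm/61.3) = 10^(42.9/61.3) = 5.01
So 5.01·(Kᵢ + α·Naᵢ) = Kₒ + α·Naₒ → α = (5.01·142.0 − 7.69) / (112.0 − 5.01·11.6)
α = (711.4 − 7.69) / (112.0 − 58.12) = 703.7/53.88 = 13.06

13.1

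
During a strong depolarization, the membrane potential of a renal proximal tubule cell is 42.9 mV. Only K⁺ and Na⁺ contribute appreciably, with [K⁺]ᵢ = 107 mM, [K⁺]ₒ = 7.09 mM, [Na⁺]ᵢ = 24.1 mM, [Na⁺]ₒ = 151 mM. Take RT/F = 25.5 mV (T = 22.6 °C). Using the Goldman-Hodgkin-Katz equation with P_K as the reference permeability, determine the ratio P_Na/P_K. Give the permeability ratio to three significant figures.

Let α = P_Na/P_K. GHK: Vm = 25.5·ln[(Kₒ + α·Naₒ)/(Kᵢ + α·Naᵢ)].
e^(Vm/25.5) = e^(42.9/25.5) = 5.3782
So 5.3782·(Kᵢ + α·Naᵢ) = Kₒ + α·Naₒ → α = (5.3782·107.0 − 7.09) / (151.0 − 5.3782·24.1)
α = (575.5 − 7.09) / (151.0 − 129.6) = 568.4/21.39 = 26.58

26.6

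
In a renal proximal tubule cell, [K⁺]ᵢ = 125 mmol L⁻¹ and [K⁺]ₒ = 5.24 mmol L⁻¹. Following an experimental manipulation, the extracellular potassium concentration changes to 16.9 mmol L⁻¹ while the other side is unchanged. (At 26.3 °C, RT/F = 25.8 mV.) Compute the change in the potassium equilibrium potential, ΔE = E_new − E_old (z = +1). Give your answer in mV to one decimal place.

E_old = (25.8/1)·ln(5.24/125) = -81.84 mV
E_new = (25.8/1)·ln(16.9/125) = -51.63 mV
ΔE = -51.63 − (-81.84) = 30.21 mV

30.2 mV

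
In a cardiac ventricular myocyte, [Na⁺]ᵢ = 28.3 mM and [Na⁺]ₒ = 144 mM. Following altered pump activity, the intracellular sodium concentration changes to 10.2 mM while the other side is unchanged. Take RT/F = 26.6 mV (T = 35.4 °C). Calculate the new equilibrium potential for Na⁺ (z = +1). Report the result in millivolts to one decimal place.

70.4 mV

After the shift: [Na⁺]_out = 144, [Na⁺]_in = 10.2 mM.
E_new = (26.6/1)·ln(144/10.2) = 26.60 · (2.6474) = 70.42 mV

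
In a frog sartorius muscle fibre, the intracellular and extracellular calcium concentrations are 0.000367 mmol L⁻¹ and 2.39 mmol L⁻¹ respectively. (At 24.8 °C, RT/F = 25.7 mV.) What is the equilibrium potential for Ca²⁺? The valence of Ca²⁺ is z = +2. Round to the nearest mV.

E = (25.7/z) · ln([Ca²⁺]_out/[Ca²⁺]_in) with z = +2.
= (25.7/2) · ln(2.39/0.000367) = 12.85 · ln(6512)
= 12.85 · (8.7814) = 112.84 mV

113 mV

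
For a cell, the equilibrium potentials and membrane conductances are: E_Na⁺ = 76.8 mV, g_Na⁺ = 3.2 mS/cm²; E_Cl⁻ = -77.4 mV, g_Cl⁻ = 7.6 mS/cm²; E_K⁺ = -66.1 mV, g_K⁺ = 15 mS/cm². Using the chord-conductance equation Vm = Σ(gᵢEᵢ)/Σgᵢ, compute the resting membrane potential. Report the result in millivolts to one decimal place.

-51.7 mV

Σ gᵢEᵢ = 3.2·(76.8) + 7.6·(-77.4) + 15·(-66.1) = -1333.98
Σ gᵢ = 3.2 + 7.6 + 15 = 25.8
Vm = -1333.98 / 25.8 = -51.70 mV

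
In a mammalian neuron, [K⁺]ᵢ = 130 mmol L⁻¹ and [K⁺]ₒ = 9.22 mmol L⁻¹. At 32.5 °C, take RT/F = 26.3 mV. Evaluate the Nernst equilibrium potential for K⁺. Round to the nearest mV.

E = (26.3/z) · ln([K⁺]_out/[K⁺]_in) with z = +1.
= (26.3/1) · ln(9.22/130) = 26.30 · ln(0.07092)
= 26.30 · (-2.6462) = -69.59 mV

-70 mV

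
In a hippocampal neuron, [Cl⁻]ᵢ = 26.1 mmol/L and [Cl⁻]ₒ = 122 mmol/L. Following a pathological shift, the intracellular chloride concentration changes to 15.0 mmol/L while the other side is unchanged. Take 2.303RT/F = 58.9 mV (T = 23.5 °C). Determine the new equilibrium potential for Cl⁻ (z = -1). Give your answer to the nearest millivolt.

After the shift: [Cl⁻]_out = 122, [Cl⁻]_in = 15.0 mmol/L.
E_new = (58.9/-1)·log₁₀(122/15.0) = -58.90 · (0.9103) = -53.61 mV

-54 mV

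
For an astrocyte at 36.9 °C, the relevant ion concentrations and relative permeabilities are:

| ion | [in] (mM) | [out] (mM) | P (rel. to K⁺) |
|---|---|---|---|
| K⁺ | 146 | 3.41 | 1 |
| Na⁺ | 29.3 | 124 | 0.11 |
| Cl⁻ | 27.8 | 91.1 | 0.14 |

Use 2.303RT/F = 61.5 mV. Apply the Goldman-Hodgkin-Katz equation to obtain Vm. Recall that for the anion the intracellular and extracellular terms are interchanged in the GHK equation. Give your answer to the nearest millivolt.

Vm = 61.5 · log₁₀[(Σ P·[cation]ₒ + Σ P·[anion]ᵢ) / (Σ P·[cation]ᵢ + Σ P·[anion]ₒ)]
Numerator = 1×3.41 + 0.11×124 + 0.14×27.8 = 20.94
Denominator = 1×146 + 0.11×29.3 + 0.14×91.1 = 162
Vm = 61.5 · log₁₀(0.12929) = 61.5 × (-0.8884) = -54.64 mV

-55 mV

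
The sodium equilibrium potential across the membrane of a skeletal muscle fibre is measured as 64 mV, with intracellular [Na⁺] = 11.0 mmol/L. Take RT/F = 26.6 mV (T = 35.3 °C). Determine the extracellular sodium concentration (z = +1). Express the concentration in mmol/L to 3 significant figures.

122 mmol/L

Nernst: E = (26.6/1) · ln([out]/[in]), so ln([out]/[in]) = 64.0 × 1 / 26.6 = 2.4060.
[out]/[in] = e^(2.4060) = 11.09.
[out] = 11.09 × 11.0 = 122 mmol/L.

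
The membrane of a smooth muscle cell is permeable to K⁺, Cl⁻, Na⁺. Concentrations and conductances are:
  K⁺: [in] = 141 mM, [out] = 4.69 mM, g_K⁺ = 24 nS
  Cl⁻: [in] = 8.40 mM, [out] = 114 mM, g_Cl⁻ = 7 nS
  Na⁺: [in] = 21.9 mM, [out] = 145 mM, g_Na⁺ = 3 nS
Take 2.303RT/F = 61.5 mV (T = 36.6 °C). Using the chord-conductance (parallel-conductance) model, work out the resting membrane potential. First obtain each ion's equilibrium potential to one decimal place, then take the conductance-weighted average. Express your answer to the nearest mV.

E_K⁺ = (61.5/1)·log₁₀(4.69/141) = -90.9 mV
E_Cl⁻ = (61.5/-1)·log₁₀(114/8.40) = -69.7 mV
E_Na⁺ = (61.5/1)·log₁₀(145/21.9) = 50.5 mV
Vm = (Σ gᵢEᵢ)/(Σ gᵢ) = (24·-90.9 + 7·-69.7 + 3·50.5) / (24 + 7 + 3)
= -2518.00 / 34 = -74.06 mV

-74 mV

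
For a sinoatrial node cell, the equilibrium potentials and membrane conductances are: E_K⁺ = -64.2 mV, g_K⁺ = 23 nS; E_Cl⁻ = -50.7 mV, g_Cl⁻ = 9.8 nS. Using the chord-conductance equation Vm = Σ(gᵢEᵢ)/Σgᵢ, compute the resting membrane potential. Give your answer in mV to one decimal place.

Σ gᵢEᵢ = 23·(-64.2) + 9.8·(-50.7) = -1973.46
Σ gᵢ = 23 + 9.8 = 32.8
Vm = -1973.46 / 32.8 = -60.17 mV

-60.2 mV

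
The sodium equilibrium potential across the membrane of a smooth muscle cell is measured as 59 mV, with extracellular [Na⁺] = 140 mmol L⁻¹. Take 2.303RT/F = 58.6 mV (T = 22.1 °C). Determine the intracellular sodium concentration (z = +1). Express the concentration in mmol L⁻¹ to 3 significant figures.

13.8 mmol L⁻¹

Nernst: E = (58.6/1) · log₁₀([out]/[in]), so log₁₀([out]/[in]) = 59.0 × 1 / 58.6 = 1.0068.
[out]/[in] = 10^(1.0068) = 10.16.
[in] = 140 / 10.16 = 13.78 mmol L⁻¹.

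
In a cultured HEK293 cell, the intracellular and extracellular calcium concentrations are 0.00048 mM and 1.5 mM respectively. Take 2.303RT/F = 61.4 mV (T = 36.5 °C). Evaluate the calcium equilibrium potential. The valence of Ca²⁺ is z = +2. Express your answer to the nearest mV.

107 mV

E = (61.4/z) · log₁₀([Ca²⁺]_out/[Ca²⁺]_in) with z = +2.
= (61.4/2) · log₁₀(1.5/0.00048) = 30.70 · log₁₀(3125)
= 30.70 · (3.4949) = 107.29 mV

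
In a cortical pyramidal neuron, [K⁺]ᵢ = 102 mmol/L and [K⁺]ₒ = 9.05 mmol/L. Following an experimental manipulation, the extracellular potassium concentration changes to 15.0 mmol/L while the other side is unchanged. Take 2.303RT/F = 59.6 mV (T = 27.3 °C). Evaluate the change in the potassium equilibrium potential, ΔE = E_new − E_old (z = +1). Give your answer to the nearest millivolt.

E_old = (59.6/1)·log₁₀(9.05/102) = -62.70 mV
E_new = (59.6/1)·log₁₀(15.0/102) = -49.62 mV
ΔE = -49.62 − (-62.70) = 13.08 mV

13 mV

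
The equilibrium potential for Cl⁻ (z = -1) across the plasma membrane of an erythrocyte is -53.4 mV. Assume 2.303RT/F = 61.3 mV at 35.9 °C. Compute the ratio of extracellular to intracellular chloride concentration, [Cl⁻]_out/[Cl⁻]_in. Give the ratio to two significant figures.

7.4

log₁₀([out]/[in]) = E·z/(61.3) = -53.4 × -1 / 61.3 = 0.8711
[out]/[in] = 10^(0.8711) = 7.432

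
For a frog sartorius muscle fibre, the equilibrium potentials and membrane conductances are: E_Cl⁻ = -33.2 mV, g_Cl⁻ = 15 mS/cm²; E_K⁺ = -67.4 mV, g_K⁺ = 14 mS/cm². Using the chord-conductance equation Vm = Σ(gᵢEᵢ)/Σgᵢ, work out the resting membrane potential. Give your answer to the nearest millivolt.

-50 mV

Σ gᵢEᵢ = 15·(-33.2) + 14·(-67.4) = -1441.60
Σ gᵢ = 15 + 14 = 29
Vm = -1441.60 / 29 = -49.71 mV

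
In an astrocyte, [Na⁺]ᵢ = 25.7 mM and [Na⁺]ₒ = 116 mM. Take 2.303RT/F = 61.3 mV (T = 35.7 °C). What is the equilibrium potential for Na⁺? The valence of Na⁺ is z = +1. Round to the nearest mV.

E = (61.3/z) · log₁₀([Na⁺]_out/[Na⁺]_in) with z = +1.
= (61.3/1) · log₁₀(116/25.7) = 61.30 · log₁₀(4.514)
= 61.30 · (0.6545) = 40.12 mV

40 mV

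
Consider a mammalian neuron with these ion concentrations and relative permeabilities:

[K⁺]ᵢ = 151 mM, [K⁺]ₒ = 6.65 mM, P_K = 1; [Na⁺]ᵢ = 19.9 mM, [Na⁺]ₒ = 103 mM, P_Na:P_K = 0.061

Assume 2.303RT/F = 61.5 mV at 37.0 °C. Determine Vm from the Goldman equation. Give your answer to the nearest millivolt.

Vm = 61.5 · log₁₀[(Σ P·[cation]ₒ + Σ P·[anion]ᵢ) / (Σ P·[cation]ᵢ + Σ P·[anion]ₒ)]
Numerator = 1×6.65 + 0.061×103 = 12.93
Denominator = 1×151 + 0.061×19.9 = 152.2
Vm = 61.5 · log₁₀(0.084966) = 61.5 × (-1.0708) = -65.85 mV

-66 mV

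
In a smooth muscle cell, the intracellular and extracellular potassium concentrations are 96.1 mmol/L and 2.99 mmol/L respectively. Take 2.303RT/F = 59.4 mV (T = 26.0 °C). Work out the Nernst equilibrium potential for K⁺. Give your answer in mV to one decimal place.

-89.5 mV

E = (59.4/z) · log₁₀([K⁺]_out/[K⁺]_in) with z = +1.
= (59.4/1) · log₁₀(2.99/96.1) = 59.40 · log₁₀(0.03111)
= 59.40 · (-1.5071) = -89.52 mV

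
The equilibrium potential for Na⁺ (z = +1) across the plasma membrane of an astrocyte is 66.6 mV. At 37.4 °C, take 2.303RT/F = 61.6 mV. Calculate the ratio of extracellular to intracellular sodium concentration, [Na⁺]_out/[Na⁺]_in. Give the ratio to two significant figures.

log₁₀([out]/[in]) = E·z/(61.6) = 66.6 × 1 / 61.6 = 1.0812
[out]/[in] = 10^(1.0812) = 12.06

12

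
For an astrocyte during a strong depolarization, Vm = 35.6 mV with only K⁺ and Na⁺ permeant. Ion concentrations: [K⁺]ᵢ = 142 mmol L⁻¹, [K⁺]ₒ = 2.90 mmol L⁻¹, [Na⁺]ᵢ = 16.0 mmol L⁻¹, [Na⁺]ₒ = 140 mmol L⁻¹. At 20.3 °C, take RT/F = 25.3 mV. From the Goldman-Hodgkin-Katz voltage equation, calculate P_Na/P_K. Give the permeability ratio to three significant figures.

7.73

Let α = P_Na/P_K. GHK: Vm = 25.3·ln[(Kₒ + α·Naₒ)/(Kᵢ + α·Naᵢ)].
e^(Vm/25.3) = e^(35.6/25.3) = 4.0842
So 4.0842·(Kᵢ + α·Naᵢ) = Kₒ + α·Naₒ → α = (4.0842·142.0 − 2.9) / (140.0 − 4.0842·16.0)
α = (579.9 − 2.9) / (140.0 − 65.35) = 577/74.65 = 7.73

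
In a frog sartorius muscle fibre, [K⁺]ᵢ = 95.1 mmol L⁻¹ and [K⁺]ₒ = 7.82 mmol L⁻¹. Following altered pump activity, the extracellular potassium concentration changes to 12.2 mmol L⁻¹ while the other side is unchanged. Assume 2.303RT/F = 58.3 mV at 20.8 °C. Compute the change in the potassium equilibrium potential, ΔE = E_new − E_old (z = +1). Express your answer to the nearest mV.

E_old = (58.3/1)·log₁₀(7.82/95.1) = -63.25 mV
E_new = (58.3/1)·log₁₀(12.2/95.1) = -51.99 mV
ΔE = -51.99 − (-63.25) = 11.26 mV

11 mV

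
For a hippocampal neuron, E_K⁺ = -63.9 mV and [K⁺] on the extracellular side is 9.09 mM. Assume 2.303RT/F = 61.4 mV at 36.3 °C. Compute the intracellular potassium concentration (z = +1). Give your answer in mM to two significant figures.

Nernst: E = (61.4/1) · log₁₀([out]/[in]), so log₁₀([out]/[in]) = -63.9 × 1 / 61.4 = -1.0407.
[out]/[in] = 10^(-1.0407) = 0.09105.
[in] = 9.09 / 0.09105 = 99.83 mM.

100 mM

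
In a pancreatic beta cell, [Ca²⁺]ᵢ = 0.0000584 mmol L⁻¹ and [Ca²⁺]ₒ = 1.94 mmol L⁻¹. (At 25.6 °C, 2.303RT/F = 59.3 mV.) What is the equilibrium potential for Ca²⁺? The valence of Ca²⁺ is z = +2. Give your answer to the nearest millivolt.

134 mV

E = (59.3/z) · log₁₀([Ca²⁺]_out/[Ca²⁺]_in) with z = +2.
= (59.3/2) · log₁₀(1.94/0.0000584) = 29.65 · log₁₀(3.322e+04)
= 29.65 · (4.5214) = 134.06 mV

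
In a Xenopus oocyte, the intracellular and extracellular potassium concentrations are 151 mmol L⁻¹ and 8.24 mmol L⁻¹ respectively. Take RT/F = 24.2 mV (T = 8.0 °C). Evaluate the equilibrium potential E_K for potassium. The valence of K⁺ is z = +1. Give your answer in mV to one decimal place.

E = (24.2/z) · ln([K⁺]_out/[K⁺]_in) with z = +1.
= (24.2/1) · ln(8.24/151) = 24.20 · ln(0.05457)
= 24.20 · (-2.9083) = -70.38 mV

-70.4 mV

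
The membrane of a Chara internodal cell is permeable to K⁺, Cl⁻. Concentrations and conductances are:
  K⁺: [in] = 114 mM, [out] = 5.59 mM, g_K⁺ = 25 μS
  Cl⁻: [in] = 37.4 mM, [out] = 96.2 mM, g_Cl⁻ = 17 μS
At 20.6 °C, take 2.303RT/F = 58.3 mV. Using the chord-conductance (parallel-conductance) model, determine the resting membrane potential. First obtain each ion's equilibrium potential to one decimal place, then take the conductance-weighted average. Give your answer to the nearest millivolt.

-55 mV

E_K⁺ = (58.3/1)·log₁₀(5.59/114) = -76.3 mV
E_Cl⁻ = (58.3/-1)·log₁₀(96.2/37.4) = -23.9 mV
Vm = (Σ gᵢEᵢ)/(Σ gᵢ) = (25·-76.3 + 17·-23.9) / (25 + 17)
= -2313.80 / 42 = -55.09 mV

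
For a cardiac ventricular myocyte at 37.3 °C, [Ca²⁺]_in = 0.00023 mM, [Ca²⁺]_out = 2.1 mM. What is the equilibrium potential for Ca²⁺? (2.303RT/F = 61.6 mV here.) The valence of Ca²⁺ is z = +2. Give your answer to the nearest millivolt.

122 mV

E = (61.6/z) · log₁₀([Ca²⁺]_out/[Ca²⁺]_in) with z = +2.
= (61.6/2) · log₁₀(2.1/0.00023) = 30.80 · log₁₀(9130)
= 30.80 · (3.9605) = 121.98 mV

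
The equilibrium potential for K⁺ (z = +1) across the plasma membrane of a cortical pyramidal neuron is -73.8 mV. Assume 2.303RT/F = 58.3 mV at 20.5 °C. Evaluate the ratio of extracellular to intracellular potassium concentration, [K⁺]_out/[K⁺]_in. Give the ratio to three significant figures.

log₁₀([out]/[in]) = E·z/(58.3) = -73.8 × 1 / 58.3 = -1.2659
[out]/[in] = 10^(-1.2659) = 0.05422

0.0542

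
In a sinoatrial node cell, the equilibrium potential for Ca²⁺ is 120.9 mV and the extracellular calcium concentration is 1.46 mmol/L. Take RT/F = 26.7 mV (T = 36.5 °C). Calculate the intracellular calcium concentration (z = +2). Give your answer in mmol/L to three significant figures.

0.000170 mmol/L

Nernst: E = (26.7/2) · ln([out]/[in]), so ln([out]/[in]) = 120.9 × 2 / 26.7 = 9.0562.
[out]/[in] = e^(9.0562) = 8571.
[in] = 1.46 / 8571 = 0.0001703 mmol/L.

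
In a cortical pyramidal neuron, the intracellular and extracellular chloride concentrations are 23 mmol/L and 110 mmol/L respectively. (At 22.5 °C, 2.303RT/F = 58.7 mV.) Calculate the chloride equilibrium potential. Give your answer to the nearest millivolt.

-40 mV

E = (58.7/z) · log₁₀([Cl⁻]_out/[Cl⁻]_in) with z = -1.
For an anion, dividing by z = -1 reverses the sign.
= (58.7/-1) · log₁₀(110/23) = -58.70 · log₁₀(4.783)
= -58.70 · (0.6797) = -39.90 mV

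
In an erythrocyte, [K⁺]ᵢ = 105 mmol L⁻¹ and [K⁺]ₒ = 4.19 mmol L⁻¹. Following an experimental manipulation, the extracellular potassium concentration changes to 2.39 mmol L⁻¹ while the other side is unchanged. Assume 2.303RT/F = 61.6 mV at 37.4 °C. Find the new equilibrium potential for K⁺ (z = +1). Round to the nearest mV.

After the shift: [K⁺]_out = 2.39, [K⁺]_in = 105 mmol L⁻¹.
E_new = (61.6/1)·log₁₀(2.39/105) = 61.60 · (-1.6428) = -101.20 mV

-101 mV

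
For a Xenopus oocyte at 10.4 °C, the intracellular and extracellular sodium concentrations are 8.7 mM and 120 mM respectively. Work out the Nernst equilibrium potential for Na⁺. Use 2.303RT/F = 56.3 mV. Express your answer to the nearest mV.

E = (56.3/z) · log₁₀([Na⁺]_out/[Na⁺]_in) with z = +1.
= (56.3/1) · log₁₀(120/8.7) = 56.30 · log₁₀(13.79)
= 56.30 · (1.1397) = 64.16 mV

64 mV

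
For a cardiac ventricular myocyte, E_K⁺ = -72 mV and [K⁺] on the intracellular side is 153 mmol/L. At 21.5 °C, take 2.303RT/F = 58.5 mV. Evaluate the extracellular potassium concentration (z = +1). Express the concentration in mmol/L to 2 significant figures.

9.0 mmol/L

Nernst: E = (58.5/1) · log₁₀([out]/[in]), so log₁₀([out]/[in]) = -72.0 × 1 / 58.5 = -1.2308.
[out]/[in] = 10^(-1.2308) = 0.05878.
[out] = 0.05878 × 153 = 8.993 mmol/L.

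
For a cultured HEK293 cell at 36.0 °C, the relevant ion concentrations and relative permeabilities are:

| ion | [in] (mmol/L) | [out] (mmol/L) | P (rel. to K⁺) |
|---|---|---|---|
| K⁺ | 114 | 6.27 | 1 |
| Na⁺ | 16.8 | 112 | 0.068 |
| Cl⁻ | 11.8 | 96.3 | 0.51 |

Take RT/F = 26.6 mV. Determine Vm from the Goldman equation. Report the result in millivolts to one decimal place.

-56.1 mV

Vm = 26.6 · ln[(Σ P·[cation]ₒ + Σ P·[anion]ᵢ) / (Σ P·[cation]ᵢ + Σ P·[anion]ₒ)]
Numerator = 1×6.27 + 0.068×112 + 0.51×11.8 = 19.9
Denominator = 1×114 + 0.068×16.8 + 0.51×96.3 = 164.3
Vm = 26.6 · ln(0.12118) = 26.6 × (-2.1105) = -56.14 mV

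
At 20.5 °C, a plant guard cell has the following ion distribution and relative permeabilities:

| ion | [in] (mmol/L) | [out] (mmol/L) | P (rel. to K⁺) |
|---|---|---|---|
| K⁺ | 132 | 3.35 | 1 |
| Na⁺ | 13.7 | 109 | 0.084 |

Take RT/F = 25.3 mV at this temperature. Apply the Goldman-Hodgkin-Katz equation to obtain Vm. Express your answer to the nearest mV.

-60 mV

Vm = 25.3 · ln[(Σ P·[cation]ₒ + Σ P·[anion]ᵢ) / (Σ P·[cation]ᵢ + Σ P·[anion]ₒ)]
Numerator = 1×3.35 + 0.084×109 = 12.51
Denominator = 1×132 + 0.084×13.7 = 133.2
Vm = 25.3 · ln(0.093924) = 25.3 × (-2.3653) = -59.84 mV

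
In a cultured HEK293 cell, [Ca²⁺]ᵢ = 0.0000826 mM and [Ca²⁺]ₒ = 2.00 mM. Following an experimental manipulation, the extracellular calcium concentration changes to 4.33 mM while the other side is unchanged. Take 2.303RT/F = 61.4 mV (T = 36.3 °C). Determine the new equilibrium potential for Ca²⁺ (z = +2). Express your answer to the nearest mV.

145 mV

After the shift: [Ca²⁺]_out = 4.33, [Ca²⁺]_in = 0.0000826 mM.
E_new = (61.4/2)·log₁₀(4.33/0.0000826) = 30.70 · (4.7195) = 144.89 mV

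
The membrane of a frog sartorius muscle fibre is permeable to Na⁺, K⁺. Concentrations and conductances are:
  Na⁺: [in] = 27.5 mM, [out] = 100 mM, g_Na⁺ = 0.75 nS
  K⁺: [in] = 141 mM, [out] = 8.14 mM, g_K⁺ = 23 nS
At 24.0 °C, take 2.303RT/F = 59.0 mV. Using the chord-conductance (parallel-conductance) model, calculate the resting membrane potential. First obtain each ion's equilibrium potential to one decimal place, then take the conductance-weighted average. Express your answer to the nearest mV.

-70 mV

E_Na⁺ = (59.0/1)·log₁₀(100/27.5) = 33.1 mV
E_K⁺ = (59.0/1)·log₁₀(8.14/141) = -73.1 mV
Vm = (Σ gᵢEᵢ)/(Σ gᵢ) = (0.75·33.1 + 23·-73.1) / (0.75 + 23)
= -1656.47 / 23.75 = -69.75 mV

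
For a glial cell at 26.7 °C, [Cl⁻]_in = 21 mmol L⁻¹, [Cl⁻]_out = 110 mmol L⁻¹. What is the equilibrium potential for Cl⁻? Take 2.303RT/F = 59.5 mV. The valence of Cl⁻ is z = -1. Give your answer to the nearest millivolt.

E = (59.5/z) · log₁₀([Cl⁻]_out/[Cl⁻]_in) with z = -1.
For an anion, dividing by z = -1 reverses the sign.
= (59.5/-1) · log₁₀(110/21) = -59.50 · log₁₀(5.238)
= -59.50 · (0.7192) = -42.79 mV

-43 mV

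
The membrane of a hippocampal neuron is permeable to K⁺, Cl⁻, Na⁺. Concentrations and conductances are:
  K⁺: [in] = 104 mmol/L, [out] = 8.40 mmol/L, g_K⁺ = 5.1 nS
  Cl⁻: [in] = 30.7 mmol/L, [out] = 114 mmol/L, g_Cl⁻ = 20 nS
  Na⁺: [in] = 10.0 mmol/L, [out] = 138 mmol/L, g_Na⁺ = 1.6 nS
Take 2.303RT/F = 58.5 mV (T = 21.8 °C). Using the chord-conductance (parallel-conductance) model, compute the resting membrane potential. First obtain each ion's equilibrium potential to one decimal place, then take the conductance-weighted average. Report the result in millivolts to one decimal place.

-33.2 mV

E_K⁺ = (58.5/1)·log₁₀(8.40/104) = -63.9 mV
E_Cl⁻ = (58.5/-1)·log₁₀(114/30.7) = -33.3 mV
E_Na⁺ = (58.5/1)·log₁₀(138/10.0) = 66.7 mV
Vm = (Σ gᵢEᵢ)/(Σ gᵢ) = (5.1·-63.9 + 20·-33.3 + 1.6·66.7) / (5.1 + 20 + 1.6)
= -885.17 / 26.7 = -33.15 mV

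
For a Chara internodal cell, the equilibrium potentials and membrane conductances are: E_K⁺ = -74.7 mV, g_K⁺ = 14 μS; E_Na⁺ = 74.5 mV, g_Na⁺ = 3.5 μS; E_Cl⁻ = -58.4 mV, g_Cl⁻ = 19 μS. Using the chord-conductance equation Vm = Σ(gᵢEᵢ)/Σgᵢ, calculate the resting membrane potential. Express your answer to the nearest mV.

Σ gᵢEᵢ = 14·(-74.7) + 3.5·(74.5) + 19·(-58.4) = -1894.65
Σ gᵢ = 14 + 3.5 + 19 = 36.5
Vm = -1894.65 / 36.5 = -51.91 mV

-52 mV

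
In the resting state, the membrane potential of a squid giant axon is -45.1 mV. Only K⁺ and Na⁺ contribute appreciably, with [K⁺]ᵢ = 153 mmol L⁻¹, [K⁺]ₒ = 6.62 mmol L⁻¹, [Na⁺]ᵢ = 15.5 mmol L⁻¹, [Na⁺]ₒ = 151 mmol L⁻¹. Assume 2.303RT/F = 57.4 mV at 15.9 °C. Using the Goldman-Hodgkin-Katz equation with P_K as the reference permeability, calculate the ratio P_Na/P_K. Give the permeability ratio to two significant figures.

0.12

Let α = P_Na/P_K. GHK: Vm = 57.4·log₁₀[(Kₒ + α·Naₒ)/(Kᵢ + α·Naᵢ)].
10^(Vm/57.4) = 10^(-45.1/57.4) = 0.16379
So 0.16379·(Kᵢ + α·Naᵢ) = Kₒ + α·Naₒ → α = (0.16379·153.0 − 6.62) / (151.0 − 0.16379·15.5)
α = (25.06 − 6.62) / (151.0 − 2.539) = 18.44/148.5 = 0.1242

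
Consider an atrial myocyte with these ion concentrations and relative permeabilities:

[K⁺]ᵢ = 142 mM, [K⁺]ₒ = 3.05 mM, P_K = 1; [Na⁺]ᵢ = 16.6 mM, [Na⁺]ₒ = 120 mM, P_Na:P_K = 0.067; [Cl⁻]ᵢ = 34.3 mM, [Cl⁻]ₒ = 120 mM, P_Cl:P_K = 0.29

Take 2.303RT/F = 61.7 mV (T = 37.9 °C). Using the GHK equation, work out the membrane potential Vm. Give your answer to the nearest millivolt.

Vm = 61.7 · log₁₀[(Σ P·[cation]ₒ + Σ P·[anion]ᵢ) / (Σ P·[cation]ᵢ + Σ P·[anion]ₒ)]
Numerator = 1×3.05 + 0.067×120 + 0.29×34.3 = 21.04
Denominator = 1×142 + 0.067×16.6 + 0.29×120 = 177.9
Vm = 61.7 · log₁₀(0.11824) = 61.7 × (-0.9272) = -57.21 mV

-57 mV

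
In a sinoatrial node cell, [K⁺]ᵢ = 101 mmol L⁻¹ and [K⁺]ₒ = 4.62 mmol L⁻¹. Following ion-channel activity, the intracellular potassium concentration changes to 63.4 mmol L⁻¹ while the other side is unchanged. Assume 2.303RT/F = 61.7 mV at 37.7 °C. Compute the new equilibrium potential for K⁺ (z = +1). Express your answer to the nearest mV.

-70 mV

After the shift: [K⁺]_out = 4.62, [K⁺]_in = 63.4 mmol L⁻¹.
E_new = (61.7/1)·log₁₀(4.62/63.4) = 61.70 · (-1.1374) = -70.18 mV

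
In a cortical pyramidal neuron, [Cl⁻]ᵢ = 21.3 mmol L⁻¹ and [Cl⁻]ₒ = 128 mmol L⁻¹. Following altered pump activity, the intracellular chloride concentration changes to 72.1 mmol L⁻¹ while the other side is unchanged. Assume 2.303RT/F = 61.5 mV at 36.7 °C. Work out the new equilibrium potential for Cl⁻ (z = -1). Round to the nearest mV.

After the shift: [Cl⁻]_out = 128, [Cl⁻]_in = 72.1 mmol L⁻¹.
E_new = (61.5/-1)·log₁₀(128/72.1) = -61.50 · (0.2493) = -15.33 mV

-15 mV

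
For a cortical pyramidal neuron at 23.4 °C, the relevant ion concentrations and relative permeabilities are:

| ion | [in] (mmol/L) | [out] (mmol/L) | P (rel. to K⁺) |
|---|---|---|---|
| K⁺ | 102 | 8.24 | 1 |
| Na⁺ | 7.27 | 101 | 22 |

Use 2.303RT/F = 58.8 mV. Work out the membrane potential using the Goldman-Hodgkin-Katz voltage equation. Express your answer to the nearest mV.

55 mV

Vm = 58.8 · log₁₀[(Σ P·[cation]ₒ + Σ P·[anion]ᵢ) / (Σ P·[cation]ᵢ + Σ P·[anion]ₒ)]
Numerator = 1×8.24 + 22×101 = 2230
Denominator = 1×102 + 22×7.27 = 261.9
Vm = 58.8 · log₁₀(8.5143) = 58.8 × (0.9301) = 54.69 mV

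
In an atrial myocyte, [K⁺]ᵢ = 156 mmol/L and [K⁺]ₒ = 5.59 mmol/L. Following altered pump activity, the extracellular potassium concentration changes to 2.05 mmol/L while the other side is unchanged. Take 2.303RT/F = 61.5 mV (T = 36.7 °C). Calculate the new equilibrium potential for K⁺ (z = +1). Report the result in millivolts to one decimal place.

After the shift: [K⁺]_out = 2.05, [K⁺]_in = 156 mmol/L.
E_new = (61.5/1)·log₁₀(2.05/156) = 61.50 · (-1.8814) = -115.70 mV

-115.7 mV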